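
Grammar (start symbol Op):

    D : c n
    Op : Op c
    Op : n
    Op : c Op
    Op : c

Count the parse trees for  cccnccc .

20

Parse trees for cccnccc (showing first 6 of 20):
  [Op [Op [Op [Op c [Op c [Op c [Op n]]]] c] c] c]
  [Op [Op [Op c [Op [Op c [Op c [Op n]]] c]] c] c]
  [Op [Op [Op c [Op c [Op [Op c [Op n]] c]]] c] c]
  [Op [Op [Op c [Op c [Op c [Op [Op n] c]]]] c] c]
  [Op [Op c [Op [Op [Op c [Op c [Op n]]] c] c]] c]
  [Op [Op c [Op [Op c [Op [Op c [Op n]] c]] c]] c]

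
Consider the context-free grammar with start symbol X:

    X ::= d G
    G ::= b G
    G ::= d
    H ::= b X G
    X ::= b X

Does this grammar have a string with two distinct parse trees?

Unambiguous

(H is unreachable from X, so its rules don't affect L(X).) Restricted to the reachable nonterminals, every rule has the form A → t or A → t B, and no two rules for the same A share a first terminal. The grammar encodes a DFA — one run per string.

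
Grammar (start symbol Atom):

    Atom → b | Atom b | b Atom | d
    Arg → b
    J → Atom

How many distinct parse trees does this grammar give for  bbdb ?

Parse trees for bbdb:
  [Atom [Atom b [Atom b [Atom d]]] b]
  [Atom b [Atom [Atom b [Atom d]] b]]
  [Atom b [Atom b [Atom [Atom d] b]]]

3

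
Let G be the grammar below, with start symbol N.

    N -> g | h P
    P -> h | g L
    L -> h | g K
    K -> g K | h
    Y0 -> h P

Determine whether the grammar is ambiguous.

Only N, P, L, K are reachable from N; ignoring the rest: Restricted to the reachable nonterminals, every rule has the form A → t or A → t B, and no two rules for the same A share a first terminal. The grammar encodes a DFA — one run per string.

Unambiguous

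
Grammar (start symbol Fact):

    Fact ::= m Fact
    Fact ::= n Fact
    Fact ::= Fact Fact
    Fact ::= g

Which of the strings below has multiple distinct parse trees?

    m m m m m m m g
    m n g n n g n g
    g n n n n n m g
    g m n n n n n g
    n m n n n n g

m m m m m m m g: 1 tree
m n g n n g n g: 15 trees
g n n n n n m g: 1 tree
g m n n n n n g: 1 tree
n m n n n n g: 1 tree

m n g n n g n g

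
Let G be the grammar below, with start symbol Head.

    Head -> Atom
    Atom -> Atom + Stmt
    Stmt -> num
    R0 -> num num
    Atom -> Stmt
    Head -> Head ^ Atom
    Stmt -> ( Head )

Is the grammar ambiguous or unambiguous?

Unambiguous

Only Head, Atom, Stmt are reachable from Head; ignoring the rest: Head → Head ^ Atom | Atom  ;  Atom → Atom + Stmt | Stmt  — a left-associative chain with Stmt at the bottom. Each string factors uniquely by precedence.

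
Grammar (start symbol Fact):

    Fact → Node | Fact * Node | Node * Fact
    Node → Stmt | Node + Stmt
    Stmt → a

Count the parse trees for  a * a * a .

4

Parse trees for a * a * a:
  [Fact [Fact [Fact [Node [Stmt a]]] * [Node [Stmt a]]] * [Node [Stmt a]]]
  [Fact [Fact [Node [Stmt a]] * [Fact [Node [Stmt a]]]] * [Node [Stmt a]]]
  [Fact [Node [Stmt a]] * [Fact [Fact [Node [Stmt a]]] * [Node [Stmt a]]]]
  [Fact [Node [Stmt a]] * [Fact [Node [Stmt a]] * [Fact [Node [Stmt a]]]]]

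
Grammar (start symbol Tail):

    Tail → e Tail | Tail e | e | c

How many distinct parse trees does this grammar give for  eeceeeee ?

21

Parse trees for eeceeeee (showing first 6 of 21):
  [Tail e [Tail e [Tail [Tail [Tail [Tail [Tail [Tail c] e] e] e] e] e]]]
  [Tail e [Tail [Tail e [Tail [Tail [Tail [Tail [Tail c] e] e] e] e]] e]]
  [Tail e [Tail [Tail [Tail e [Tail [Tail [Tail [Tail c] e] e] e]] e] e]]
  [Tail e [Tail [Tail [Tail [Tail e [Tail [Tail [Tail c] e] e]] e] e] e]]
  [Tail e [Tail [Tail [Tail [Tail [Tail e [Tail [Tail c] e]] e] e] e] e]]
  [Tail e [Tail [Tail [Tail [Tail [Tail [Tail e [Tail c]] e] e] e] e] e]]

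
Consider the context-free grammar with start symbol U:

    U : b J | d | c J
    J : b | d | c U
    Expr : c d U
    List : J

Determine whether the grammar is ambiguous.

(Expr, List are unreachable from U, so their rules don't affect L(U).) The reachable rules are right-linear with at most one rule per (nonterminal, next-terminal) pair. Each input token forces the next rule, so parsing is deterministic.

Unambiguous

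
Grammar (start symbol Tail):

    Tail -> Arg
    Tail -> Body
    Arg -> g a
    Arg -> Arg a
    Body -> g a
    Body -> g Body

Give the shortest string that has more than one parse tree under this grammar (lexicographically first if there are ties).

g a

length 2: g a has 2 parse trees

Two derivations of g a:
  Tail ⇒ Arg ⇒ g a
  Tail ⇒ Body ⇒ g a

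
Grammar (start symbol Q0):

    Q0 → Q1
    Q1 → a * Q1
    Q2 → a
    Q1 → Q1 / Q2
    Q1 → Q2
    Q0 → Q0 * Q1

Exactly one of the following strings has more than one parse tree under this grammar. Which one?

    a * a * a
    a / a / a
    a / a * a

a * a * a: 4 trees
a / a / a: 1 tree
a / a * a: 1 tree

a * a * a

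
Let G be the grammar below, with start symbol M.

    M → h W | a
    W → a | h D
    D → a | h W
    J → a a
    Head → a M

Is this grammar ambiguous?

Unambiguous

(J, Head are unreachable from M, so their rules don't affect L(M).) Restricted to the reachable nonterminals, every rule has the form A → t or A → t B, and no two rules for the same A share a first terminal. The grammar encodes a DFA — one run per string.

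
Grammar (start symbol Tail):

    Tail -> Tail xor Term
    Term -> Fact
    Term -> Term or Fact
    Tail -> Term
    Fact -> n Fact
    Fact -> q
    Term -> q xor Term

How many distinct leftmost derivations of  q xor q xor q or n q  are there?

7

Parse trees for q xor q xor q or n q:
  [Tail [Tail [Term [Fact q]]] xor [Term [Term q xor [Term [Fact q]]] or [Fact n [Fact q]]]]
  [Tail [Tail [Term [Fact q]]] xor [Term q xor [Term [Term [Fact q]] or [Fact n [Fact q]]]]]
  [Tail [Tail [Tail [Term [Fact q]]] xor [Term [Fact q]]] xor [Term [Term [Fact q]] or [Fact n [Fact q]]]]
  [Tail [Tail [Term q xor [Term [Fact q]]]] xor [Term [Term [Fact q]] or [Fact n [Fact q]]]]
  [Tail [Term [Term q xor [Term q xor [Term [Fact q]]]] or [Fact n [Fact q]]]]
  [Tail [Term q xor [Term [Term q xor [Term [Fact q]]] or [Fact n [Fact q]]]]]
  [Tail [Term q xor [Term q xor [Term [Term [Fact q]] or [Fact n [Fact q]]]]]]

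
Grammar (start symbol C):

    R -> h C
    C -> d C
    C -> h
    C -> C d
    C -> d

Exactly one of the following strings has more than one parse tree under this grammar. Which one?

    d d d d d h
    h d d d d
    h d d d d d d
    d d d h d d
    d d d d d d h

d d d h d d

d d d d d h: 1 tree
h d d d d: 1 tree
h d d d d d d: 1 tree
d d d h d d: 10 trees
d d d d d d h: 1 tree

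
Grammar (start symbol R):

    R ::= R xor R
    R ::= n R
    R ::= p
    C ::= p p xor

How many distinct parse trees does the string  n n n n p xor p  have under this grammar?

Parse trees for n n n n p xor p:
  [R [R n [R n [R n [R n [R p]]]]] xor [R p]]
  [R n [R [R n [R n [R n [R p]]]] xor [R p]]]
  [R n [R n [R [R n [R n [R p]]] xor [R p]]]]
  [R n [R n [R n [R [R n [R p]] xor [R p]]]]]
  [R n [R n [R n [R n [R [R p] xor [R p]]]]]]

5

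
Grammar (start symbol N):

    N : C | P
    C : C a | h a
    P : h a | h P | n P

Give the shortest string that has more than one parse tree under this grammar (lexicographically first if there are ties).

h a

length 2: h a has 2 parse trees

Two derivations of h a:
  N ⇒ C ⇒ h a
  N ⇒ P ⇒ h a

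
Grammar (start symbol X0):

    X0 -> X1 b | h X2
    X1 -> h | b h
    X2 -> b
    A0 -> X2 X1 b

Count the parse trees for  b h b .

Parse trees for b h b:
  [X0 [X1 b h] b]

1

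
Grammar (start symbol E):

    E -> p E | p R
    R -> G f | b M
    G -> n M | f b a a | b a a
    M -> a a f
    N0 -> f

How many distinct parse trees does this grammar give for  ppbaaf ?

Parse trees for ppbaaf:
  [E p [E p [R [G b a a] f]]]
  [E p [E p [R b [M a a f]]]]

2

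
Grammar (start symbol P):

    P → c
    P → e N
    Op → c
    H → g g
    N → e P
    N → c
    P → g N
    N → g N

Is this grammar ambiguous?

Unambiguous

Only P, N are reachable from P; ignoring the rest: Each reachable nonterminal has at most one production per leading terminal, and all productions are right-linear; the derivation is determined token-by-token.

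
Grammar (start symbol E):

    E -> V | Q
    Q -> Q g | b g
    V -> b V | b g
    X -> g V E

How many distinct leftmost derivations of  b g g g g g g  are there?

Parse trees for b g g g g g g:
  [E [Q [Q [Q [Q [Q [Q b g] g] g] g] g] g]]

1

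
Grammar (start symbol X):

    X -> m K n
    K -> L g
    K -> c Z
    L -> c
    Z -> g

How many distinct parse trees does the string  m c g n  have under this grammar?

Parse trees for m c g n:
  [X m [K [L c] g] n]
  [X m [K c [Z g]] n]

2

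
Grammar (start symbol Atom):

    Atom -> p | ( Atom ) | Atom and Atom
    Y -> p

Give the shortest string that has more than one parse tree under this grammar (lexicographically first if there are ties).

length 1: no string has ≥2 trees
length 3: no string has ≥2 trees
length 5: p and p and p has 2 parse trees

Two derivations of p and p and p:
  Atom ⇒ Atom and Atom ⇒ p and Atom ⇒ p and Atom and Atom ⇒ p and p and Atom ⇒ p and p and p
  Atom ⇒ Atom and Atom ⇒ Atom and Atom and Atom ⇒ p and Atom and Atom ⇒ p and p and Atom ⇒ p and p and p

p and p and p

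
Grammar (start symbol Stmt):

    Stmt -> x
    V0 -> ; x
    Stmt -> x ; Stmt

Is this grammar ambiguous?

Only Stmt is reachable from Stmt; ignoring the rest: Right-recursive list with a separator: after each atom, whether the separator follows determines the rule. One parse per string.

Unambiguous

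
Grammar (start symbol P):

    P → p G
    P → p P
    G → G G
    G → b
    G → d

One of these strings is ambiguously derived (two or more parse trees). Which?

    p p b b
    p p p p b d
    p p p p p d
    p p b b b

p p b b b

p p b b: 1 tree
p p p p b d: 1 tree
p p p p p d: 1 tree
p p b b b: 2 trees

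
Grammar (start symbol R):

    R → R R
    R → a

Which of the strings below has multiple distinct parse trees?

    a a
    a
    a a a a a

a a a a a

a a: 1 tree
a: 1 tree
a a a a a: 14 trees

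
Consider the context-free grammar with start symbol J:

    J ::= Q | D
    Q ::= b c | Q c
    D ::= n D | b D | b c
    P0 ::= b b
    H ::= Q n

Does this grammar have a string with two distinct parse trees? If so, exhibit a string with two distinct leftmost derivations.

Witness: b c

Derivation 1: J ⇒ Q ⇒ b c
Derivation 2: J ⇒ D ⇒ b c

Two distinct leftmost derivations for the same string.

Ambiguous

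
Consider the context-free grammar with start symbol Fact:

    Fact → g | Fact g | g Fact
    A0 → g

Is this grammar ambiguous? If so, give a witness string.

Witness: g g

Derivation 1: Fact ⇒ Fact g ⇒ g g
Derivation 2: Fact ⇒ g Fact ⇒ g g

Two distinct leftmost derivations for the same string.

Ambiguous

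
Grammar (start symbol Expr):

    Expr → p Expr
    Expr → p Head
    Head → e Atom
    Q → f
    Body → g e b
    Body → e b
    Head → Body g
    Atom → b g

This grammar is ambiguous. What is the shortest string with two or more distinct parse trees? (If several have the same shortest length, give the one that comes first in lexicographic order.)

length 4: p e b g has 2 parse trees

Two derivations of p e b g:
  Expr ⇒ p Head ⇒ p e Atom ⇒ p e b g
  Expr ⇒ p Head ⇒ p Body g ⇒ p e b g

p e b g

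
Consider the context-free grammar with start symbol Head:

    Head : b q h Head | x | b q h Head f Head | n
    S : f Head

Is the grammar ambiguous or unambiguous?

Ambiguous

Witness: b q h b q h n f n

Derivation 1: Head ⇒ b q h Head ⇒ b q h b q h Head f Head ⇒ b q h b q h n f Head ⇒ b q h b q h n f n
Derivation 2: Head ⇒ b q h Head f Head ⇒ b q h b q h Head f Head ⇒ b q h b q h n f Head ⇒ b q h b q h n f n

Two distinct leftmost derivations for the same string.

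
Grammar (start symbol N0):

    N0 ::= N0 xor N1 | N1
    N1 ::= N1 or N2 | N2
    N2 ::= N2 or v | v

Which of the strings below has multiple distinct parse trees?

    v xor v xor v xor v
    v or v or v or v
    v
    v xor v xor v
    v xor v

v or v or v or v

v xor v xor v xor v: 1 tree
v or v or v or v: 8 trees
v: 1 tree
v xor v xor v: 1 tree
v xor v: 1 tree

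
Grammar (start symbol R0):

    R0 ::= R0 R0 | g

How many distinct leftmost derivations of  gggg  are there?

5

Parse trees for gggg:
  [R0 [R0 g] [R0 [R0 g] [R0 [R0 g] [R0 g]]]]
  [R0 [R0 g] [R0 [R0 [R0 g] [R0 g]] [R0 g]]]
  [R0 [R0 [R0 g] [R0 g]] [R0 [R0 g] [R0 g]]]
  [R0 [R0 [R0 g] [R0 [R0 g] [R0 g]]] [R0 g]]
  [R0 [R0 [R0 [R0 g] [R0 g]] [R0 g]] [R0 g]]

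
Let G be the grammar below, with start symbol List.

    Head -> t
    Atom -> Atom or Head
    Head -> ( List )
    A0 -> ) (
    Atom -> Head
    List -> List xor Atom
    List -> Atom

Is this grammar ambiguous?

Unambiguous

Only List, Atom, Head are reachable from List; ignoring the rest: This is a standard precedence ladder (List over Atom over Head), with each level left-recursive on its own operator ('xor' at List, 'or' at Atom). That structure is LR(1), hence unambiguous.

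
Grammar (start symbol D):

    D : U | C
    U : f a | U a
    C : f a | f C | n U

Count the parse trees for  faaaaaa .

Parse trees for faaaaaa:
  [D [U [U [U [U [U [U f a] a] a] a] a] a]]

1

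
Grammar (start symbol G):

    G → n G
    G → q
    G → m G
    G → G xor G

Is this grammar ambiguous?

Witness: m q xor q

Derivation 1: G ⇒ m G ⇒ m G xor G ⇒ m q xor G ⇒ m q xor q
Derivation 2: G ⇒ G xor G ⇒ m G xor G ⇒ m q xor G ⇒ m q xor q

Two distinct leftmost derivations for the same string.

Ambiguous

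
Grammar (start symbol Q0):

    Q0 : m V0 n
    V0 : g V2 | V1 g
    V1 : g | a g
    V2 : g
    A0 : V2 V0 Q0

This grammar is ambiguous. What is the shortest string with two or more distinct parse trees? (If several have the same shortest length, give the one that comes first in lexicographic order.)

m g g n

length 4: m g g n has 2 parse trees

Two derivations of m g g n:
  Q0 ⇒ m V0 n ⇒ m g V2 n ⇒ m g g n
  Q0 ⇒ m V0 n ⇒ m V1 g n ⇒ m g g n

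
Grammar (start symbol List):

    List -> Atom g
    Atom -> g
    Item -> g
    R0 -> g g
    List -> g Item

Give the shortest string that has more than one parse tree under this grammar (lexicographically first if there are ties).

length 2: g g has 2 parse trees

Two derivations of g g:
  List ⇒ Atom g ⇒ g g
  List ⇒ g Item ⇒ g g

g g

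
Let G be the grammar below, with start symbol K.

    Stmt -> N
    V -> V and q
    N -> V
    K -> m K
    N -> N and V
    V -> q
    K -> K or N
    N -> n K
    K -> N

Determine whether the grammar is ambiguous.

Witness: q and q

Derivation 1: K ⇒ N ⇒ V ⇒ V and q ⇒ q and q
Derivation 2: K ⇒ N ⇒ N and V ⇒ V and V ⇒ q and V ⇒ q and q

Two distinct leftmost derivations for the same string.

Ambiguous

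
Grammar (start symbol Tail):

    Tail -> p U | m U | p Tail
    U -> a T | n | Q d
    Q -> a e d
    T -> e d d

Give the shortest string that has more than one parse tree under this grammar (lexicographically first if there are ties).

length 2: no string has ≥2 trees
length 3: no string has ≥2 trees
length 4: no string has ≥2 trees
length 5: m a e d d has 2 parse trees

Two derivations of m a e d d:
  Tail ⇒ m U ⇒ m a T ⇒ m a e d d
  Tail ⇒ m U ⇒ m Q d ⇒ m a e d d

m a e d d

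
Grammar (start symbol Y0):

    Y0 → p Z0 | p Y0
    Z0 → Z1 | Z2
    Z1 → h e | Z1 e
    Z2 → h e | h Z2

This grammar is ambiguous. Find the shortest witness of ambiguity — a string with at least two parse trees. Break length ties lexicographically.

length 3: p h e has 2 parse trees

Two derivations of p h e:
  Y0 ⇒ p Z0 ⇒ p Z1 ⇒ p h e
  Y0 ⇒ p Z0 ⇒ p Z2 ⇒ p h e

p h e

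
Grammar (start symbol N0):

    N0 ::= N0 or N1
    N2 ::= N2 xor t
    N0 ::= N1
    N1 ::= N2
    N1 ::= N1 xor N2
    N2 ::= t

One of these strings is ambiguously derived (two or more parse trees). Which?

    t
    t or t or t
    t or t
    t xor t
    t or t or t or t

t: 1 tree
t or t or t: 1 tree
t or t: 1 tree
t xor t: 2 trees
t or t or t or t: 1 tree

t xor t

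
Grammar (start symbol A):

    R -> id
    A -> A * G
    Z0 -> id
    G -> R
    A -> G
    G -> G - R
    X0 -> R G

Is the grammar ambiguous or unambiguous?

Only A, G, R are reachable from A; ignoring the rest: The grammar is stratified — A handles '*' (left-recursive), G handles '-', R atoms. Each operator has a fixed associativity and precedence level, so every string has one parse.

Unambiguous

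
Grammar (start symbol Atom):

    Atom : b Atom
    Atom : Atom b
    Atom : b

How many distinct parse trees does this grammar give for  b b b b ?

8

Parse trees for b b b b:
  [Atom b [Atom b [Atom b [Atom b]]]]
  [Atom b [Atom b [Atom [Atom b] b]]]
  [Atom b [Atom [Atom b [Atom b]] b]]
  [Atom b [Atom [Atom [Atom b] b] b]]
  [Atom [Atom b [Atom b [Atom b]]] b]
  [Atom [Atom b [Atom [Atom b] b]] b]
  [Atom [Atom [Atom b [Atom b]] b] b]
  [Atom [Atom [Atom [Atom b] b] b] b]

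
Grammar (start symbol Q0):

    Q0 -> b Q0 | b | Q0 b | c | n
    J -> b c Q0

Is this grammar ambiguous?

Witness: b b

Derivation 1: Q0 ⇒ b Q0 ⇒ b b
Derivation 2: Q0 ⇒ Q0 b ⇒ b b

Two distinct leftmost derivations for the same string.

Ambiguous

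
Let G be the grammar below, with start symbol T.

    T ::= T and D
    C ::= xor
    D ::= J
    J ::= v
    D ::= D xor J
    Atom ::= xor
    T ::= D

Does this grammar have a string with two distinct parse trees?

(Atom, C are unreachable from T, so their rules don't affect L(T).) This is a standard precedence ladder (T over D over J), with each level left-recursive on its own operator ('and' at T, 'xor' at D). That structure is LR(1), hence unambiguous.

Unambiguous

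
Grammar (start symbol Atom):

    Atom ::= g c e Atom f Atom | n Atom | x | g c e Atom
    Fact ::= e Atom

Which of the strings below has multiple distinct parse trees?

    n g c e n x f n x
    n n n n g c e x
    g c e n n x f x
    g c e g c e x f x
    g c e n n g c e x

g c e g c e x f x

n g c e n x f n x: 1 tree
n n n n g c e x: 1 tree
g c e n n x f x: 1 tree
g c e g c e x f x: 2 trees
g c e n n g c e x: 1 tree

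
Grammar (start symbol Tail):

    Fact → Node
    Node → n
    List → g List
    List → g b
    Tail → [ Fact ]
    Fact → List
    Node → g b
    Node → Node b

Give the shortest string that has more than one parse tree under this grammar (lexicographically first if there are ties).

length 3: no string has ≥2 trees
length 4: [ g b ] has 2 parse trees

Two derivations of [ g b ]:
  Tail ⇒ [ Fact ] ⇒ [ Node ] ⇒ [ g b ]
  Tail ⇒ [ Fact ] ⇒ [ List ] ⇒ [ g b ]

[ g b ]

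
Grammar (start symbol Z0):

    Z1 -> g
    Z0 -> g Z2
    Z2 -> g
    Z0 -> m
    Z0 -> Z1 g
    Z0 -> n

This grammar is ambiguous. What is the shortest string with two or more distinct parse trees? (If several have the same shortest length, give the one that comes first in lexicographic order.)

length 1: no string has ≥2 trees
length 2: g g has 2 parse trees

Two derivations of g g:
  Z0 ⇒ g Z2 ⇒ g g
  Z0 ⇒ Z1 g ⇒ g g

g g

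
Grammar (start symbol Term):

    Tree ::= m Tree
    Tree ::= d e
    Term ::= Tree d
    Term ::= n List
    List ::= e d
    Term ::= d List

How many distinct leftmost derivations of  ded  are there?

2

Parse trees for ded:
  [Term [Tree d e] d]
  [Term d [List e d]]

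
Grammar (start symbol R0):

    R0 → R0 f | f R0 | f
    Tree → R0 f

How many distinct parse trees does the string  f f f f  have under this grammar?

8

Parse trees for f f f f:
  [R0 [R0 [R0 [R0 f] f] f] f]
  [R0 [R0 [R0 f [R0 f]] f] f]
  [R0 [R0 f [R0 [R0 f] f]] f]
  [R0 [R0 f [R0 f [R0 f]]] f]
  [R0 f [R0 [R0 [R0 f] f] f]]
  [R0 f [R0 [R0 f [R0 f]] f]]
  [R0 f [R0 f [R0 [R0 f] f]]]
  [R0 f [R0 f [R0 f [R0 f]]]]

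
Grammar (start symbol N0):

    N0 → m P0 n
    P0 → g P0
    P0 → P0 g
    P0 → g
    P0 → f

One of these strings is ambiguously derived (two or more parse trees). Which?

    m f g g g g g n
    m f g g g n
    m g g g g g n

m g g g g g n

m f g g g g g n: 1 tree
m f g g g n: 1 tree
m g g g g g n: 16 trees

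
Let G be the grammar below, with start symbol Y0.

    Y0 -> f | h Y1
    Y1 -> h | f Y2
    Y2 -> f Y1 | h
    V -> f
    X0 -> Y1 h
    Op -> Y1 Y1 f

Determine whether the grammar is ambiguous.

Unambiguous

Only Y0, Y1, Y2 are reachable from Y0; ignoring the rest: The reachable rules are right-linear with at most one rule per (nonterminal, next-terminal) pair. Each input token forces the next rule, so parsing is deterministic.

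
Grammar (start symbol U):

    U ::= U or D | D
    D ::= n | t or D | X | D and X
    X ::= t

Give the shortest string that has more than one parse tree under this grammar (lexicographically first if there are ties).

t or n

length 1: no string has ≥2 trees
length 3: t or n has 2 parse trees

Two derivations of t or n:
  U ⇒ U or D ⇒ D or D ⇒ X or D ⇒ t or D ⇒ t or n
  U ⇒ D ⇒ t or D ⇒ t or n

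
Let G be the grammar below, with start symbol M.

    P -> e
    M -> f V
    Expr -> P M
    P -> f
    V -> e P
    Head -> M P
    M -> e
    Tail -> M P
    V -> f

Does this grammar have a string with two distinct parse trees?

Unambiguous

(Expr, Tail, Head are unreachable from M, so their rules don't affect L(M).) The reachable rules are right-linear with at most one rule per (nonterminal, next-terminal) pair. Each input token forces the next rule, so parsing is deterministic.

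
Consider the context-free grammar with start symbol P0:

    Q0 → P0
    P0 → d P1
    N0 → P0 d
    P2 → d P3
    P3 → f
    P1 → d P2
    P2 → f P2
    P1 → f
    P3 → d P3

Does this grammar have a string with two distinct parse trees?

Unambiguous

Only P0, P1, P2, P3 are reachable from P0; ignoring the rest: Restricted to the reachable nonterminals, every rule has the form A → t or A → t B, and no two rules for the same A share a first terminal. The grammar encodes a DFA — one run per string.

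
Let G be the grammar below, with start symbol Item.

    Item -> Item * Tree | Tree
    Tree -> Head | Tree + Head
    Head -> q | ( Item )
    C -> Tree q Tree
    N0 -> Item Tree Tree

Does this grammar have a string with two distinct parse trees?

(C, N0 are unreachable from Item, so their rules don't affect L(Item).) Item → Item * Tree | Tree  ;  Tree → Tree + Head | Head  — a left-associative chain with Head at the bottom. Each string factors uniquely by precedence.

Unambiguous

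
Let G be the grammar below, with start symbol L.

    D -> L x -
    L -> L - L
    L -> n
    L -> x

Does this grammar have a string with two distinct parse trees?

Witness: n - n - n

Derivation 1: L ⇒ L - L ⇒ L - L - L ⇒ n - L - L ⇒ n - n - L ⇒ n - n - n
Derivation 2: L ⇒ L - L ⇒ n - L ⇒ n - L - L ⇒ n - n - L ⇒ n - n - n

Two distinct leftmost derivations for the same string.

Ambiguous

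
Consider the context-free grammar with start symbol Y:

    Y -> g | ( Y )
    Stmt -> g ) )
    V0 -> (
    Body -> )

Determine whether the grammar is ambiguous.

Unambiguous

(Stmt, V0, Body are unreachable from Y, so their rules don't affect L(Y).) L(Y) is { openⁿ atom closeⁿ : n ≥ 0 }. The bracket depth fixes n, and the derivation is forced at every step.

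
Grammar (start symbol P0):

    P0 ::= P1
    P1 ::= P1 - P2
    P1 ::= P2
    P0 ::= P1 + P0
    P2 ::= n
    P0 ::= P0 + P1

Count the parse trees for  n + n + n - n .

4

Parse trees for n + n + n - n:
  [P0 [P1 [P2 n]] + [P0 [P1 [P2 n]] + [P0 [P1 [P1 [P2 n]] - [P2 n]]]]]
  [P0 [P1 [P2 n]] + [P0 [P0 [P1 [P2 n]]] + [P1 [P1 [P2 n]] - [P2 n]]]]
  [P0 [P0 [P1 [P2 n]] + [P0 [P1 [P2 n]]]] + [P1 [P1 [P2 n]] - [P2 n]]]
  [P0 [P0 [P0 [P1 [P2 n]]] + [P1 [P2 n]]] + [P1 [P1 [P2 n]] - [P2 n]]]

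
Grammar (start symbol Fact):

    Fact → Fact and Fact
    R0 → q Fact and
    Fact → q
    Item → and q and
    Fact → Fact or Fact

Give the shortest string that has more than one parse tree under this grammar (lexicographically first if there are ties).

q and q and q

length 1: no string has ≥2 trees
length 3: no string has ≥2 trees
length 5: q and q and q has 2 parse trees

Two derivations of q and q and q:
  Fact ⇒ Fact and Fact ⇒ Fact and Fact and Fact ⇒ q and Fact and Fact ⇒ q and q and Fact ⇒ q and q and q
  Fact ⇒ Fact and Fact ⇒ q and Fact ⇒ q and Fact and Fact ⇒ q and q and Fact ⇒ q and q and q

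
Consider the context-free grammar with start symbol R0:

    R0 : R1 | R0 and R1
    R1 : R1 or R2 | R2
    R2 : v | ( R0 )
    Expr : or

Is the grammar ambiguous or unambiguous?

(Expr is unreachable from R0, so its rules don't affect L(R0).) R0 → R0 and R1 | R1  ;  R1 → R1 or R2 | R2  — a left-associative chain with R2 at the bottom. Each string factors uniquely by precedence.

Unambiguous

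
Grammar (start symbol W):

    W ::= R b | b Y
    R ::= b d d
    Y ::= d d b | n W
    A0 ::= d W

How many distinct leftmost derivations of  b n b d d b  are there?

Parse trees for b n b d d b:
  [W b [Y n [W [R b d d] b]]]
  [W b [Y n [W b [Y d d b]]]]

2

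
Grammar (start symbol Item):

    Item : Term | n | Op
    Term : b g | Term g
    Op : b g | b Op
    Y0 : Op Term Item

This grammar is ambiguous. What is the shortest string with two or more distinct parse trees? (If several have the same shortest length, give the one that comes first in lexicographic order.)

length 1: no string has ≥2 trees
length 2: b g has 2 parse trees

Two derivations of b g:
  Item ⇒ Term ⇒ b g
  Item ⇒ Op ⇒ b g

b g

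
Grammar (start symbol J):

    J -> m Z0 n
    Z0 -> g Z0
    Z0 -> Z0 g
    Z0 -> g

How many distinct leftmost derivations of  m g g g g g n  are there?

16

Parse trees for m g g g g g n (showing first 6 of 16):
  [J m [Z0 g [Z0 g [Z0 g [Z0 g [Z0 g]]]]] n]
  [J m [Z0 g [Z0 g [Z0 g [Z0 [Z0 g] g]]]] n]
  [J m [Z0 g [Z0 g [Z0 [Z0 g [Z0 g]] g]]] n]
  [J m [Z0 g [Z0 g [Z0 [Z0 [Z0 g] g] g]]] n]
  [J m [Z0 g [Z0 [Z0 g [Z0 g [Z0 g]]] g]] n]
  [J m [Z0 g [Z0 [Z0 g [Z0 [Z0 g] g]] g]] n]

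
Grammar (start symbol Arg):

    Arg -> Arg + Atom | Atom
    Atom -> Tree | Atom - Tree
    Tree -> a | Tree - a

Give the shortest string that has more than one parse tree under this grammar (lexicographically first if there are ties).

a - a

length 1: no string has ≥2 trees
length 3: a - a has 2 parse trees

Two derivations of a - a:
  Arg ⇒ Atom ⇒ Tree ⇒ Tree - a ⇒ a - a
  Arg ⇒ Atom ⇒ Atom - Tree ⇒ Tree - Tree ⇒ a - Tree ⇒ a - a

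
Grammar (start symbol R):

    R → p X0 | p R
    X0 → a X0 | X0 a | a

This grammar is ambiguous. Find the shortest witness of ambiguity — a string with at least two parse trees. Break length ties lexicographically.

length 2: no string has ≥2 trees
length 3: p a a has 2 parse trees

Two derivations of p a a:
  R ⇒ p X0 ⇒ p a X0 ⇒ p a a
  R ⇒ p X0 ⇒ p X0 a ⇒ p a a

p a a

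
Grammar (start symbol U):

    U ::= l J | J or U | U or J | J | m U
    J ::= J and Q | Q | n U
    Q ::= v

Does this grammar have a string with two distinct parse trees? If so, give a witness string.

Witness: v or v

Derivation 1: U ⇒ J or U ⇒ Q or U ⇒ v or U ⇒ v or J ⇒ v or Q ⇒ v or v
Derivation 2: U ⇒ U or J ⇒ J or J ⇒ Q or J ⇒ v or J ⇒ v or Q ⇒ v or v

Two distinct leftmost derivations for the same string.

Ambiguous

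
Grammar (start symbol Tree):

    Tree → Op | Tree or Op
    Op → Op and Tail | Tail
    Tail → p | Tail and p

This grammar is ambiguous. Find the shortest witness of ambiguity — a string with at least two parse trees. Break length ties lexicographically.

p and p

length 1: no string has ≥2 trees
length 3: p and p has 2 parse trees

Two derivations of p and p:
  Tree ⇒ Op ⇒ Op and Tail ⇒ Tail and Tail ⇒ p and Tail ⇒ p and p
  Tree ⇒ Op ⇒ Tail ⇒ Tail and p ⇒ p and p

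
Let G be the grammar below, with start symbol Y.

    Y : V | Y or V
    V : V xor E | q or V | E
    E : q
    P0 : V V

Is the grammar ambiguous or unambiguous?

Ambiguous

Witness: q or q

Derivation 1: Y ⇒ V ⇒ q or V ⇒ q or E ⇒ q or q
Derivation 2: Y ⇒ Y or V ⇒ V or V ⇒ E or V ⇒ q or V ⇒ q or E ⇒ q or q

Two distinct leftmost derivations for the same string.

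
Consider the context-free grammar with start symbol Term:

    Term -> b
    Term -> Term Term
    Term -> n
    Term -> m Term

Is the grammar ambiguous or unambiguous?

Witness: b b b

Derivation 1: Term ⇒ Term Term ⇒ b Term ⇒ b Term Term ⇒ b b Term ⇒ b b b
Derivation 2: Term ⇒ Term Term ⇒ Term Term Term ⇒ b Term Term ⇒ b b Term ⇒ b b b

Two distinct leftmost derivations for the same string.

Ambiguous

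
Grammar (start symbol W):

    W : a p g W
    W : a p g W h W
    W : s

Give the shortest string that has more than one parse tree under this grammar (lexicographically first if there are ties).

a p g a p g s h s

length 1: no string has ≥2 trees
length 4: no string has ≥2 trees
length 6: no string has ≥2 trees
length 7: no string has ≥2 trees
length 9: a p g a p g s h s has 2 parse trees

Two derivations of a p g a p g s h s:
  W ⇒ a p g W ⇒ a p g a p g W h W ⇒ a p g a p g s h W ⇒ a p g a p g s h s
  W ⇒ a p g W h W ⇒ a p g a p g W h W ⇒ a p g a p g s h W ⇒ a p g a p g s h s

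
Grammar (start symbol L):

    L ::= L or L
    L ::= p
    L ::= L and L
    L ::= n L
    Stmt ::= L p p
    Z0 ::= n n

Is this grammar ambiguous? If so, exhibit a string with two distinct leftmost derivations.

Ambiguous

Witness: n p and p

Derivation 1: L ⇒ L and L ⇒ n L and L ⇒ n p and L ⇒ n p and p
Derivation 2: L ⇒ n L ⇒ n L and L ⇒ n p and L ⇒ n p and p

Two distinct leftmost derivations for the same string.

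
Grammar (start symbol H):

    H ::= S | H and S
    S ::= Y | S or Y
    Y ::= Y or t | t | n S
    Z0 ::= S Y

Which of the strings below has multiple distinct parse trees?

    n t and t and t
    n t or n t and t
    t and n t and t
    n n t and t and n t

n t or n t and t

n t and t and t: 1 tree
n t or n t and t: 2 trees
t and n t and t: 1 tree
n n t and t and n t: 1 tree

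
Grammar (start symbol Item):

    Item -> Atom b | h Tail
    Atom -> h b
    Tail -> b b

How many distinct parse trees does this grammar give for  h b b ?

Parse trees for h b b:
  [Item [Atom h b] b]
  [Item h [Tail b b]]

2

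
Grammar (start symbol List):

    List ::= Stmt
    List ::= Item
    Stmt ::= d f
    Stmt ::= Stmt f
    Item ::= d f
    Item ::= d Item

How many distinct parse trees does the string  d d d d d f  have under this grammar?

Parse trees for d d d d d f:
  [List [Item d [Item d [Item d [Item d [Item d f]]]]]]

1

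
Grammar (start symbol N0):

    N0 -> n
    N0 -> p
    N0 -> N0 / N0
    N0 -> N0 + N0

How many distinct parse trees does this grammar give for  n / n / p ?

Parse trees for n / n / p:
  [N0 [N0 n] / [N0 [N0 n] / [N0 p]]]
  [N0 [N0 [N0 n] / [N0 n]] / [N0 p]]

2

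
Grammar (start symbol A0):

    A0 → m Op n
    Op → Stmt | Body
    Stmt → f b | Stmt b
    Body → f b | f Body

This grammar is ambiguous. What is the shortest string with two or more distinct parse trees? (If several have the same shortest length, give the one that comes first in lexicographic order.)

m f b n

length 4: m f b n has 2 parse trees

Two derivations of m f b n:
  A0 ⇒ m Op n ⇒ m Stmt n ⇒ m f b n
  A0 ⇒ m Op n ⇒ m Body n ⇒ m f b n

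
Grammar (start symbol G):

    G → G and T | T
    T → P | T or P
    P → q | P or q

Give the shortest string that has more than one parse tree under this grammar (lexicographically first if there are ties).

length 1: no string has ≥2 trees
length 3: q or q has 2 parse trees

Two derivations of q or q:
  G ⇒ T ⇒ P ⇒ P or q ⇒ q or q
  G ⇒ T ⇒ T or P ⇒ P or P ⇒ q or P ⇒ q or q

q or q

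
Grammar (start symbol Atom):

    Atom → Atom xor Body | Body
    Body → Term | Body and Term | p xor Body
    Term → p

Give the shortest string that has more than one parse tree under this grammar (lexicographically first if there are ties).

p xor p

length 1: no string has ≥2 trees
length 3: p xor p has 2 parse trees

Two derivations of p xor p:
  Atom ⇒ Atom xor Body ⇒ Body xor Body ⇒ Term xor Body ⇒ p xor Body ⇒ p xor Term ⇒ p xor p
  Atom ⇒ Body ⇒ p xor Body ⇒ p xor Term ⇒ p xor p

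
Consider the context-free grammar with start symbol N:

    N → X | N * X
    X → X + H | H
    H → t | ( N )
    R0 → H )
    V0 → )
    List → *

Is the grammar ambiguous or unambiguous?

Only N, X, H are reachable from N; ignoring the rest: This is a standard precedence ladder (N over X over H), with each level left-recursive on its own operator ('*' at N, '+' at X). That structure is LR(1), hence unambiguous.

Unambiguous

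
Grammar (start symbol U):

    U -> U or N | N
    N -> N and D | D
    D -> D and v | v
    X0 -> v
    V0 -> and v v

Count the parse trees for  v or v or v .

1

Parse trees for v or v or v:
  [U [U [U [N [D v]]] or [N [D v]]] or [N [D v]]]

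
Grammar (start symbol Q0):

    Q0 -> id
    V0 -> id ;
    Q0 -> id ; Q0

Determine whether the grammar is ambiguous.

Only Q0 is reachable from Q0; ignoring the rest: The reachable grammar is A → atom sep A | atom. Each atom is followed by either the separator (recurse) or end-of-string (stop) — no choice point.

Unambiguous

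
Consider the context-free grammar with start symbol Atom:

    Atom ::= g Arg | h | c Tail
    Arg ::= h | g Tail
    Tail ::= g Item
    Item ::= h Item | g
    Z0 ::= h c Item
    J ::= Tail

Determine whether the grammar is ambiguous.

Only Atom, Arg, Tail, Item are reachable from Atom; ignoring the rest: Each reachable nonterminal has at most one production per leading terminal, and all productions are right-linear; the derivation is determined token-by-token.

Unambiguous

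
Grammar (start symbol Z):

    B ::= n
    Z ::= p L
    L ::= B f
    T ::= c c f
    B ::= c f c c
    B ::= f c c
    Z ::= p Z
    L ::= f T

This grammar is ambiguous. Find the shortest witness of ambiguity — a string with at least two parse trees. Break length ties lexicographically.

length 3: no string has ≥2 trees
length 4: no string has ≥2 trees
length 5: p f c c f has 2 parse trees

Two derivations of p f c c f:
  Z ⇒ p L ⇒ p B f ⇒ p f c c f
  Z ⇒ p L ⇒ p f T ⇒ p f c c f

p f c c f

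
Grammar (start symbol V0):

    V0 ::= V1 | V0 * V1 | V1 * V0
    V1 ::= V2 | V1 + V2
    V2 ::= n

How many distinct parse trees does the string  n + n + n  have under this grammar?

Parse trees for n + n + n:
  [V0 [V1 [V1 [V1 [V2 n]] + [V2 n]] + [V2 n]]]

1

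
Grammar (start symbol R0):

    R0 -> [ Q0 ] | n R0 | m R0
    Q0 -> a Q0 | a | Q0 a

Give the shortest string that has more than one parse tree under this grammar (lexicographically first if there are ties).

length 3: no string has ≥2 trees
length 4: [ a a ] has 2 parse trees

Two derivations of [ a a ]:
  R0 ⇒ [ Q0 ] ⇒ [ a Q0 ] ⇒ [ a a ]
  R0 ⇒ [ Q0 ] ⇒ [ Q0 a ] ⇒ [ a a ]

[ a a ]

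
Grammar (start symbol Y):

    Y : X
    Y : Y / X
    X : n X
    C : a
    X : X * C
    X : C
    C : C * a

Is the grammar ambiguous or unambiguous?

Witness: a * a

Derivation 1: Y ⇒ X ⇒ X * C ⇒ C * C ⇒ a * C ⇒ a * a
Derivation 2: Y ⇒ X ⇒ C ⇒ C * a ⇒ a * a

Two distinct leftmost derivations for the same string.

Ambiguous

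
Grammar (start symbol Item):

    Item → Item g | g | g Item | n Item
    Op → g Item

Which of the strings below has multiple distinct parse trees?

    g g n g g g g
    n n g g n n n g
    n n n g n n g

g g n g g g g: 42 trees
n n g g n n n g: 1 tree
n n n g n n g: 1 tree

g g n g g g g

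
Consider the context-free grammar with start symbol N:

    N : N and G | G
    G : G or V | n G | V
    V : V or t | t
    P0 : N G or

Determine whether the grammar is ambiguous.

Ambiguous

Witness: t or t

Derivation 1: N ⇒ G ⇒ G or V ⇒ V or V ⇒ t or V ⇒ t or t
Derivation 2: N ⇒ G ⇒ V ⇒ V or t ⇒ t or t

Two distinct leftmost derivations for the same string.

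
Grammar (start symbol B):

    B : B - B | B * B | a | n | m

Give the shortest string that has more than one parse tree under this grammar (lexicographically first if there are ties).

length 1: no string has ≥2 trees
length 3: no string has ≥2 trees
length 5: a * a * a has 2 parse trees

Two derivations of a * a * a:
  B ⇒ B * B ⇒ B * B * B ⇒ a * B * B ⇒ a * a * B ⇒ a * a * a
  B ⇒ B * B ⇒ a * B ⇒ a * B * B ⇒ a * a * B ⇒ a * a * a

a * a * a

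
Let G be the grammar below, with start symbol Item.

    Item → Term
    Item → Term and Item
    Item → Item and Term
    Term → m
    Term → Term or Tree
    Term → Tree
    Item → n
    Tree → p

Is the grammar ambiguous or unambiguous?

Witness: m and m

Derivation 1: Item ⇒ Term and Item ⇒ m and Item ⇒ m and Term ⇒ m and m
Derivation 2: Item ⇒ Item and Term ⇒ Term and Term ⇒ m and Term ⇒ m and m

Two distinct leftmost derivations for the same string.

Ambiguous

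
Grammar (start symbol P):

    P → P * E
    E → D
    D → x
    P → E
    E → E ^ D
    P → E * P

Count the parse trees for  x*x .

2

Parse trees for x*x:
  [P [P [E [D x]]] * [E [D x]]]
  [P [E [D x]] * [P [E [D x]]]]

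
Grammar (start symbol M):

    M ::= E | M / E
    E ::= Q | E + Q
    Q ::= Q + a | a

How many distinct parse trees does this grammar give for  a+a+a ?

Parse trees for a+a+a:
  [M [E [Q [Q [Q a] + a] + a]]]
  [M [E [E [Q a]] + [Q [Q a] + a]]]
  [M [E [E [Q [Q a] + a]] + [Q a]]]
  [M [E [E [E [Q a]] + [Q a]] + [Q a]]]

4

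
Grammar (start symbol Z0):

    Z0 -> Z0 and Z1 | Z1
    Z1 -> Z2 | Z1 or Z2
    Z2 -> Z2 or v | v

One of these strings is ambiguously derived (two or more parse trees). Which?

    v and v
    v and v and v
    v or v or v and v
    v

v and v: 1 tree
v and v and v: 1 tree
v or v or v and v: 4 trees
v: 1 tree

v or v or v and v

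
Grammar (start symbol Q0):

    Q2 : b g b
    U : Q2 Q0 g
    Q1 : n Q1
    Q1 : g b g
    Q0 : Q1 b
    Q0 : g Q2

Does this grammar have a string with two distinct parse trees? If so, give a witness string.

Witness: g b g b

Derivation 1: Q0 ⇒ Q1 b ⇒ g b g b
Derivation 2: Q0 ⇒ g Q2 ⇒ g b g b

Two distinct leftmost derivations for the same string.

Ambiguous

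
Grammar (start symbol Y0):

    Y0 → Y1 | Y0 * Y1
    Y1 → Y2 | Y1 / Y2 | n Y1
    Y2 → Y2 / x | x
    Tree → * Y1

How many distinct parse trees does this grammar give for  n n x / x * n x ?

4

Parse trees for n n x / x * n x:
  [Y0 [Y0 [Y1 [Y1 n [Y1 n [Y1 [Y2 x]]]] / [Y2 x]]] * [Y1 n [Y1 [Y2 x]]]]
  [Y0 [Y0 [Y1 n [Y1 [Y1 n [Y1 [Y2 x]]] / [Y2 x]]]] * [Y1 n [Y1 [Y2 x]]]]
  [Y0 [Y0 [Y1 n [Y1 n [Y1 [Y2 [Y2 x] / x]]]]] * [Y1 n [Y1 [Y2 x]]]]
  [Y0 [Y0 [Y1 n [Y1 n [Y1 [Y1 [Y2 x]] / [Y2 x]]]]] * [Y1 n [Y1 [Y2 x]]]]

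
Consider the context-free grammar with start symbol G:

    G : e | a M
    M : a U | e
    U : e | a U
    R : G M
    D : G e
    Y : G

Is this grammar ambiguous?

Unambiguous

Only G, M, U are reachable from G; ignoring the rest: Restricted to the reachable nonterminals, every rule has the form A → t or A → t B, and no two rules for the same A share a first terminal. The grammar encodes a DFA — one run per string.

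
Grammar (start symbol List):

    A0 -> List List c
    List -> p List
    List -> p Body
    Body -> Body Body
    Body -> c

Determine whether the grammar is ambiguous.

Witness: p c c c

Derivation 1: List ⇒ p Body ⇒ p Body Body ⇒ p Body Body Body ⇒ p c Body Body ⇒ p c c Body ⇒ p c c c
Derivation 2: List ⇒ p Body ⇒ p Body Body ⇒ p c Body ⇒ p c Body Body ⇒ p c c Body ⇒ p c c c

Two distinct leftmost derivations for the same string.

Ambiguous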